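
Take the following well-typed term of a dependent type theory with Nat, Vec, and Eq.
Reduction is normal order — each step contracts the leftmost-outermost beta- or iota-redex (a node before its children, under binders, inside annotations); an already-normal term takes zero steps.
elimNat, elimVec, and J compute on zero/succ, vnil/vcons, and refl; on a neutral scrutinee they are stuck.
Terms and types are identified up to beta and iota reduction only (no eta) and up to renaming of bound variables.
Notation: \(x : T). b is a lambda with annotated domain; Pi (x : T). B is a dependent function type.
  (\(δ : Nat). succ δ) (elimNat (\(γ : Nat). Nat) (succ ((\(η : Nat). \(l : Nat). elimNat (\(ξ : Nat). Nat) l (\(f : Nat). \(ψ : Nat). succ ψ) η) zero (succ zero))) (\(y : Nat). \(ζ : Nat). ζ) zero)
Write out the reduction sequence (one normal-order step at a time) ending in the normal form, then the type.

reduction (normal order):
  (\(δ : Nat). succ δ) (elimNat (\(γ : Nat). Nat) (succ ((\(η : Nat). \(l : Nat). elimNat (\(ξ : Nat). Nat) l (\(f : Nat). \(ψ : Nat). succ ψ) η) zero (succ zero))) (\(y : Nat). \(ζ : Nat). ζ) zero)
  ~> succ (elimNat (\(δ : Nat). Nat) (succ ((\(γ : Nat). \(η : Nat). elimNat (\(l : Nat). Nat) η (\(ξ : Nat). \(f : Nat). succ f) γ) zero (succ zero))) (\(ψ : Nat). \(y : Nat). y) zero)
  ~> succ (succ ((\(δ : Nat). \(γ : Nat). elimNat (\(η : Nat). Nat) γ (\(l : Nat). \(ξ : Nat). succ ξ) δ) zero (succ zero)))
  ~> succ (succ ((\(δ : Nat). elimNat (\(γ : Nat). Nat) δ (\(η : Nat). \(l : Nat). succ l) zero) (succ zero)))
  ~> succ (succ (elimNat (\(δ : Nat). Nat) (succ zero) (\(γ : Nat). \(η : Nat). succ η) zero))
  ~> succ (succ (succ zero))
inferred type:
  Nat


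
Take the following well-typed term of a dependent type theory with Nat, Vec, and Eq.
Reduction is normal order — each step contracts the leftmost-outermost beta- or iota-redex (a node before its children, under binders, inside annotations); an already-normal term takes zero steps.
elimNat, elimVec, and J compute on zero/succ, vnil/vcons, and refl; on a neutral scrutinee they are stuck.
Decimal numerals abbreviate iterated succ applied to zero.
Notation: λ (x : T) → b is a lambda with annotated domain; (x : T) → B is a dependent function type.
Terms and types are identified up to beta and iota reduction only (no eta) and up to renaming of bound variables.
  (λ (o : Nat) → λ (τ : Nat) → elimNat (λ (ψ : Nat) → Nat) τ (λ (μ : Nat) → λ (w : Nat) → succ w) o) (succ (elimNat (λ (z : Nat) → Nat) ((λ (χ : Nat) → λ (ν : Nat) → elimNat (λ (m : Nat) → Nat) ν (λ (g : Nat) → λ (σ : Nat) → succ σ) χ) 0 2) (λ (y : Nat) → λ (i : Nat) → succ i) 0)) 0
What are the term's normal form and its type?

resulting normal form:
  3
type:
  Nat


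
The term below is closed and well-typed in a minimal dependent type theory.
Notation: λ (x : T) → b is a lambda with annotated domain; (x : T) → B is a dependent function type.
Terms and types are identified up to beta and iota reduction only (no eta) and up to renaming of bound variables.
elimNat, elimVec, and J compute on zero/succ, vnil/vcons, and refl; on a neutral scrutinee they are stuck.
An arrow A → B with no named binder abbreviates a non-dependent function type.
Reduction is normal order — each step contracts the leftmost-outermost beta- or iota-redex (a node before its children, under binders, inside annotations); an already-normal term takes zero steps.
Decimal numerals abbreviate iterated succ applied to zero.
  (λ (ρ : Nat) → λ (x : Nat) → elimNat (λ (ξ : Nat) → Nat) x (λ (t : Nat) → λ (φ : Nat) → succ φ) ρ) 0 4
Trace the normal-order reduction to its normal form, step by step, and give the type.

reduction (normal order):
  (λ (ρ : Nat) → λ (x : Nat) → elimNat (λ (ξ : Nat) → Nat) x (λ (t : Nat) → λ (φ : Nat) → succ φ) ρ) 0 4
  ~> (λ (ρ : Nat) → elimNat (λ (x : Nat) → Nat) ρ (λ (ξ : Nat) → λ (t : Nat) → succ t) 0) 4
  ~> elimNat (λ (ρ : Nat) → Nat) 4 (λ (x : Nat) → λ (ξ : Nat) → succ ξ) 0
  ~> 4
the term's type:
  Nat


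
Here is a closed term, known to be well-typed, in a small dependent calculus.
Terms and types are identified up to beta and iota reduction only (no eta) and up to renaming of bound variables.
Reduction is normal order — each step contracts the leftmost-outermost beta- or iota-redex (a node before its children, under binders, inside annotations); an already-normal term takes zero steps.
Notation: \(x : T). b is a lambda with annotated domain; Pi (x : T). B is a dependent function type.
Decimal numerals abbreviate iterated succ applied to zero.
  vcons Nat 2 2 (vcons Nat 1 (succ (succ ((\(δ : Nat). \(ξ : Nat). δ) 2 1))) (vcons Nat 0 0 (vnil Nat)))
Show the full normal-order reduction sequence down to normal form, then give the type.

normal-order reduction sequence:
  vcons Nat 2 2 (vcons Nat 1 (succ (succ ((\(δ : Nat). \(ξ : Nat). δ) 2 1))) (vcons Nat 0 0 (vnil Nat)))
  ~> vcons Nat 2 2 (vcons Nat 1 (succ (succ ((\(δ : Nat). 2) 1))) (vcons Nat 0 0 (vnil Nat)))
  ~> vcons Nat 2 2 (vcons Nat 1 4 (vcons Nat 0 0 (vnil Nat)))
type:
  Vec Nat 3


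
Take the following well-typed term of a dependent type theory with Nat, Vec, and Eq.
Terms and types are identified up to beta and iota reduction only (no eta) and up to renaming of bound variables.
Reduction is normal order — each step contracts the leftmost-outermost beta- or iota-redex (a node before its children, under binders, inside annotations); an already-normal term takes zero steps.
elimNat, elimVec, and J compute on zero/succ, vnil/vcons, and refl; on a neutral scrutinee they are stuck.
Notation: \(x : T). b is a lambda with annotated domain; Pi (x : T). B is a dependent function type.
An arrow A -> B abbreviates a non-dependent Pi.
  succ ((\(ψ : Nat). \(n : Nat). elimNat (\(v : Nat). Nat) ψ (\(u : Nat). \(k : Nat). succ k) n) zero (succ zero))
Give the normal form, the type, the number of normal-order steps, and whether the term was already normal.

reduced normal form:
  succ (succ zero)
the term's type:
  Nat
steps to reach normal form (normal order): 6
already normal: no
first contracted redex: a beta-redex


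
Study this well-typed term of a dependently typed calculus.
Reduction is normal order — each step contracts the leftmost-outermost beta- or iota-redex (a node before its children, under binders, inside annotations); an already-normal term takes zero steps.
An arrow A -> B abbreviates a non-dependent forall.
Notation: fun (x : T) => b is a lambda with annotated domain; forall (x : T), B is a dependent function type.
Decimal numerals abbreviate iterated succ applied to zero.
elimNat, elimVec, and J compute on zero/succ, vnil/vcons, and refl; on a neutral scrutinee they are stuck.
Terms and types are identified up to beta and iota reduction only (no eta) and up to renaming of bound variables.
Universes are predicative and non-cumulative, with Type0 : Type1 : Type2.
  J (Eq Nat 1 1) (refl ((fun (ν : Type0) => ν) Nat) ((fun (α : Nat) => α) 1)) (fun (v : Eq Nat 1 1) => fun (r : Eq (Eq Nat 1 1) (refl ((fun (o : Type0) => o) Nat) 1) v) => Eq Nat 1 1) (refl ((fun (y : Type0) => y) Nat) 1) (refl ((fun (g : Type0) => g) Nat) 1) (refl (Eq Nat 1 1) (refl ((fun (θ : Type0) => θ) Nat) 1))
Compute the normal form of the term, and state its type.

reduced normal form:
  refl Nat 1
inferred type:
  Eq Nat 1 1


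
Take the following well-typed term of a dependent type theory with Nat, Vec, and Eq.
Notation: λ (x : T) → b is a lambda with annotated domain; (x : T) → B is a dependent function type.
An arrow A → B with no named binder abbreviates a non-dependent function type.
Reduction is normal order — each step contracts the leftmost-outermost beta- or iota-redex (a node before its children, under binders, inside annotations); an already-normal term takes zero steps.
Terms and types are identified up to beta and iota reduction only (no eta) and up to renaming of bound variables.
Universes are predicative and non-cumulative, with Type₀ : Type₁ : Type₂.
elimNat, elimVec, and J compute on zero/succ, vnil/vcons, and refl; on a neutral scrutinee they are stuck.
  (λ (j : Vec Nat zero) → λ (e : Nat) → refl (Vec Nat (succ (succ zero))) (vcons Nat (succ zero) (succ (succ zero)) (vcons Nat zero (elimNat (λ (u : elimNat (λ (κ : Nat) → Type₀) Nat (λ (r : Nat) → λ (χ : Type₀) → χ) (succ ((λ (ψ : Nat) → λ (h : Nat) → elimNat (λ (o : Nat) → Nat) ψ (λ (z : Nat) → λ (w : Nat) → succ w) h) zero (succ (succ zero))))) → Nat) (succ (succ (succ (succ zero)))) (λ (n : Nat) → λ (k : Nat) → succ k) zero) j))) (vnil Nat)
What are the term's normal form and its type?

reduced normal form:
  λ (j : Nat) → refl (Vec Nat (succ (succ zero))) (vcons Nat (succ zero) (succ (succ zero)) (vcons Nat zero (succ (succ (succ (succ zero)))) (vnil Nat)))
the term's type:
  Nat → Eq (Vec Nat (succ (succ zero))) (vcons Nat (succ zero) (succ (succ zero)) (vcons Nat zero (succ (succ (succ (succ zero)))) (vnil Nat))) (vcons Nat (succ zero) (succ (succ zero)) (vcons Nat zero (succ (succ (succ (succ zero)))) (vnil Nat)))
observation: normalization takes exactly 2 steps under the normal-order strategy.


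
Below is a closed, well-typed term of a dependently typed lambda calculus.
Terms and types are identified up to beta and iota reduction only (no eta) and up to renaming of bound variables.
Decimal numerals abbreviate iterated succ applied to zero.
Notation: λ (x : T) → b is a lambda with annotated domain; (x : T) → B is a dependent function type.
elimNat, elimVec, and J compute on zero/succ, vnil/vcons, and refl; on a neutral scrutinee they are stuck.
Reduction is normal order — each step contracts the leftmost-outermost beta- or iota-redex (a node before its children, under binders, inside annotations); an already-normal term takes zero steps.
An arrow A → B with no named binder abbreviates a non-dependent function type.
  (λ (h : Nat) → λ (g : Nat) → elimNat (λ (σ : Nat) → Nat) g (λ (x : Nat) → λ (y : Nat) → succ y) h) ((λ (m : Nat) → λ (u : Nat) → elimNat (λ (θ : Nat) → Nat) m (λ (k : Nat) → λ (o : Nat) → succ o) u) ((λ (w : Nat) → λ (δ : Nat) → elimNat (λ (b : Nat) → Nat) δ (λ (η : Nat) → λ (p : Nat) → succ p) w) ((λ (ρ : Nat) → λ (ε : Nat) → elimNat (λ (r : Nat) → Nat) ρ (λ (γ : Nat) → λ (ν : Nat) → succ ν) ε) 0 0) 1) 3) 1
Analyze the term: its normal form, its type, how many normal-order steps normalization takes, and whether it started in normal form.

reduced normal form:
  5
type:
  Nat
steps to reach normal form (normal order): 33
term was already normal: no
first contracted redex: a beta-redex


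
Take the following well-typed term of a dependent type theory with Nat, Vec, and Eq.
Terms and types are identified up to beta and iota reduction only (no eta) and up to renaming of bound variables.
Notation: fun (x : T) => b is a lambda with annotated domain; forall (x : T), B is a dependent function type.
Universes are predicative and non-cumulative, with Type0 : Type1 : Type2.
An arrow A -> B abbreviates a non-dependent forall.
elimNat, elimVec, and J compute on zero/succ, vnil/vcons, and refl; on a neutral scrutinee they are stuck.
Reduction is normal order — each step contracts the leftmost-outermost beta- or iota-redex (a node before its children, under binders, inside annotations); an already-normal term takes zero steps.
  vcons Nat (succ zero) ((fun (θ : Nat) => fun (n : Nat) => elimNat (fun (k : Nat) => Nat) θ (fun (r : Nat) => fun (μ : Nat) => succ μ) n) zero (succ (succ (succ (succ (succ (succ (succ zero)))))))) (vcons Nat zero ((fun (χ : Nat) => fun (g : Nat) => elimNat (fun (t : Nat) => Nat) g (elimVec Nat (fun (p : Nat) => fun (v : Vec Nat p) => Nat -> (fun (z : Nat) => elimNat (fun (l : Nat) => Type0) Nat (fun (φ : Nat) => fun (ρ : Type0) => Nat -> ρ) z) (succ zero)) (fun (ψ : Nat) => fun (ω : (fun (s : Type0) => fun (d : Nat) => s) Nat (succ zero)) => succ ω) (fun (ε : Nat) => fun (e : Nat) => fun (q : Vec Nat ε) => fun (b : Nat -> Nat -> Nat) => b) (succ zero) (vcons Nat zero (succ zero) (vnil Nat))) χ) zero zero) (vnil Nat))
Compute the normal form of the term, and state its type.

resulting normal form:
  vcons Nat (succ zero) (succ (succ (succ (succ (succ (succ (succ zero))))))) (vcons Nat zero zero (vnil Nat))
inferred type:
  Vec Nat (succ (succ zero))


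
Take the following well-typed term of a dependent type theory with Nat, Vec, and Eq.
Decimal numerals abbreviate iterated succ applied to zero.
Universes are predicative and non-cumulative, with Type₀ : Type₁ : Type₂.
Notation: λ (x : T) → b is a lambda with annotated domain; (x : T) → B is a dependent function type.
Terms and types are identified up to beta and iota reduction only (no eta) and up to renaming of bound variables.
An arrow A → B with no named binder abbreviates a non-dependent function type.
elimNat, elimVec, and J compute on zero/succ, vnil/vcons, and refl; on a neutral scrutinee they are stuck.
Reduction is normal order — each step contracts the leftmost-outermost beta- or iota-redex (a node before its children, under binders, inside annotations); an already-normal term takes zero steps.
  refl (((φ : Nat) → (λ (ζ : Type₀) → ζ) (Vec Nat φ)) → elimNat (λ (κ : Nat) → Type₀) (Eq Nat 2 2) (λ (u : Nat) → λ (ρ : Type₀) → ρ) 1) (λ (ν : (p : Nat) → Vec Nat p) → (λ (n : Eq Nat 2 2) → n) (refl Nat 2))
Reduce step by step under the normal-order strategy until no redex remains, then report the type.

normal-order reduction sequence:
  refl (((φ : Nat) → (λ (ζ : Type₀) → ζ) (Vec Nat φ)) → elimNat (λ (κ : Nat) → Type₀) (Eq Nat 2 2) (λ (u : Nat) → λ (ρ : Type₀) → ρ) 1) (λ (ν : (p : Nat) → Vec Nat p) → (λ (n : Eq Nat 2 2) → n) (refl Nat 2))
  ~> refl (((φ : Nat) → Vec Nat φ) → elimNat (λ (ζ : Nat) → Type₀) (Eq Nat 2 2) (λ (κ : Nat) → λ (u : Type₀) → u) 1) (λ (ρ : (ν : Nat) → Vec Nat ν) → (λ (p : Eq Nat 2 2) → p) (refl Nat 2))
  ~> refl (((φ : Nat) → Vec Nat φ) → (λ (ζ : Nat) → λ (κ : Type₀) → κ) 0 (elimNat (λ (u : Nat) → Type₀) (Eq Nat 2 2) (λ (ρ : Nat) → λ (ν : Type₀) → ν) 0)) (λ (p : (n : Nat) → Vec Nat n) → (λ (b : Eq Nat 2 2) → b) (refl Nat 2))
  ~> refl (((φ : Nat) → Vec Nat φ) → (λ (ζ : Type₀) → ζ) (elimNat (λ (κ : Nat) → Type₀) (Eq Nat 2 2) (λ (u : Nat) → λ (ρ : Type₀) → ρ) 0)) (λ (ν : (p : Nat) → Vec Nat p) → (λ (n : Eq Nat 2 2) → n) (refl Nat 2))
  ~> refl (((φ : Nat) → Vec Nat φ) → elimNat (λ (ζ : Nat) → Type₀) (Eq Nat 2 2) (λ (κ : Nat) → λ (u : Type₀) → u) 0) (λ (ρ : (ν : Nat) → Vec Nat ν) → (λ (p : Eq Nat 2 2) → p) (refl Nat 2))
  ~> refl (((φ : Nat) → Vec Nat φ) → Eq Nat 2 2) (λ (ζ : (κ : Nat) → Vec Nat κ) → (λ (u : Eq Nat 2 2) → u) (refl Nat 2))
  ~> refl (((φ : Nat) → Vec Nat φ) → Eq Nat 2 2) (λ (ζ : (κ : Nat) → Vec Nat κ) → refl Nat 2)
inferred type:
  Eq (((φ : Nat) → Vec Nat φ) → Eq Nat 2 2) (λ (ζ : (κ : Nat) → Vec Nat κ) → refl Nat 2) (λ (u : (ρ : Nat) → Vec Nat ρ) → refl Nat 2)


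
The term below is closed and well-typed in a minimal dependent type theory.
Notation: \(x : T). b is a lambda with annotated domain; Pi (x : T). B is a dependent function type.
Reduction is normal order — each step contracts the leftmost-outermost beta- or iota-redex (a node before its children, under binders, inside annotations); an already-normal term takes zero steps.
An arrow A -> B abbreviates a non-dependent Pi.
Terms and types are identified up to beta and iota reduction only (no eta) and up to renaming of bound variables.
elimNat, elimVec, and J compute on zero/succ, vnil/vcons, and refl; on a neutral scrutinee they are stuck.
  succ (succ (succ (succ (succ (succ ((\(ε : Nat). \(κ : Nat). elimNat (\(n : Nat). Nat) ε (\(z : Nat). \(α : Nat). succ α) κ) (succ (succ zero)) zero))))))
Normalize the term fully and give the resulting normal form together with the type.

normal form:
  succ (succ (succ (succ (succ (succ (succ (succ zero)))))))
type:
  Nat


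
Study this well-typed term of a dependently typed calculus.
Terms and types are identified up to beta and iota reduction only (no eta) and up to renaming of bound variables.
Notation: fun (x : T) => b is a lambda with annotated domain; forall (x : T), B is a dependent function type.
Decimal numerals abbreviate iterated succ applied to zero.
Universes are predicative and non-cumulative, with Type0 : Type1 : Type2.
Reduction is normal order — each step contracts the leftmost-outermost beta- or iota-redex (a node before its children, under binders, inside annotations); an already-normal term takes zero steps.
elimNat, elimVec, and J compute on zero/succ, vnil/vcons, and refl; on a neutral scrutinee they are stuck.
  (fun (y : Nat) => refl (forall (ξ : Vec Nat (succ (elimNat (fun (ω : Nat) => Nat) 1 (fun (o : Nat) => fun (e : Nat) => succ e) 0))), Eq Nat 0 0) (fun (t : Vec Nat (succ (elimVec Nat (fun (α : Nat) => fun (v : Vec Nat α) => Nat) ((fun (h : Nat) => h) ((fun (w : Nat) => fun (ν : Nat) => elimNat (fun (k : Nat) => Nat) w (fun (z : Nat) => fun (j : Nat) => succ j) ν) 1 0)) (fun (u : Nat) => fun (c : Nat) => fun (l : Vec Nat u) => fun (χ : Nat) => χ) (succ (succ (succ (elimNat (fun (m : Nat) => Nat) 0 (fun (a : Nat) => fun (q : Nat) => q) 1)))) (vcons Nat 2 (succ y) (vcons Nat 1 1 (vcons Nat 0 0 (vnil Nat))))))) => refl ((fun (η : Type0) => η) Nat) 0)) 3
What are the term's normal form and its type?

resulting normal form:
  refl (forall (y : Vec Nat 2), Eq Nat 0 0) (fun (ξ : Vec Nat 2) => refl Nat 0)
type:
  Eq (forall (y : Vec Nat 2), Eq Nat 0 0) (fun (ξ : Vec Nat 2) => refl Nat 0) (fun (ω : Vec Nat 2) => refl Nat 0)


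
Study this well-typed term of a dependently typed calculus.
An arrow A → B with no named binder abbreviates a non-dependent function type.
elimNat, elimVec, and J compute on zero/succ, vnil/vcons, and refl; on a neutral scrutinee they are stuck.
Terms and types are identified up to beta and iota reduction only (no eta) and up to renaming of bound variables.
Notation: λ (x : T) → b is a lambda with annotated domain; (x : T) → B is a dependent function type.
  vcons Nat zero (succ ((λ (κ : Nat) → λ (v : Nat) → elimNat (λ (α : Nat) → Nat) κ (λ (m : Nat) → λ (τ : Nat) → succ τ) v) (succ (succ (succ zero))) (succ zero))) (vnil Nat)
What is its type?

the term's type:
  Vec Nat (succ zero)


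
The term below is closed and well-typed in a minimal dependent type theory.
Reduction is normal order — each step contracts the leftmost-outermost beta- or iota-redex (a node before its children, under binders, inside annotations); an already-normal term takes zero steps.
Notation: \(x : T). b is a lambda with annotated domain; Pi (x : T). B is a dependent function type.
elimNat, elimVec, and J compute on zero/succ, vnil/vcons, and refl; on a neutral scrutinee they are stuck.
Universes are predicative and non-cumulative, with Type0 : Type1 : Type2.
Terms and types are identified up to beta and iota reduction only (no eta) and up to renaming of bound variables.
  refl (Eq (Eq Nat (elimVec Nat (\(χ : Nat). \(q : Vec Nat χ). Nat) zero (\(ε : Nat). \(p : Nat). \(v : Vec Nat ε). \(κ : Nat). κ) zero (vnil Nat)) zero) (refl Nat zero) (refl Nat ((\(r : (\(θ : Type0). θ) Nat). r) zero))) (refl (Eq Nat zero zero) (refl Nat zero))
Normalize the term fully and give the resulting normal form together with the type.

resulting normal form:
  refl (Eq (Eq Nat zero zero) (refl Nat zero) (refl Nat zero)) (refl (Eq Nat zero zero) (refl Nat zero))
type:
  Eq (Eq (Eq Nat zero zero) (refl Nat zero) (refl Nat zero)) (refl (Eq Nat zero zero) (refl Nat zero)) (refl (Eq Nat zero zero) (refl Nat zero))


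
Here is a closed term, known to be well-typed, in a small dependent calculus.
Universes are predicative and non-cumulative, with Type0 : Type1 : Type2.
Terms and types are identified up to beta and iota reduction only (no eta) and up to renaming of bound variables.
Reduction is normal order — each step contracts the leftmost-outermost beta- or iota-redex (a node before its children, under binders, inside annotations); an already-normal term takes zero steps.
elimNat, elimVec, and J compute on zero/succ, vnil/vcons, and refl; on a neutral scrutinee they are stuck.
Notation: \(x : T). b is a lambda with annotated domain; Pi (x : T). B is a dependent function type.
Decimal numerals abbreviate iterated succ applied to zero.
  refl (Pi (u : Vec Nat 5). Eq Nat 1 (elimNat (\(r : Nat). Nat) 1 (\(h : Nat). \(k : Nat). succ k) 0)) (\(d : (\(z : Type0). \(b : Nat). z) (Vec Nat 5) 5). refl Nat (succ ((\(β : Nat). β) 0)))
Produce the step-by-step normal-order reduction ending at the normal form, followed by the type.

reduction (normal order):
  refl (Pi (u : Vec Nat 5). Eq Nat 1 (elimNat (\(r : Nat). Nat) 1 (\(h : Nat). \(k : Nat). succ k) 0)) (\(d : (\(z : Type0). \(b : Nat). z) (Vec Nat 5) 5). refl Nat (succ ((\(β : Nat). β) 0)))
  ~> refl (Pi (u : Vec Nat 5). Eq Nat 1 1) (\(r : (\(h : Type0). \(k : Nat). h) (Vec Nat 5) 5). refl Nat (succ ((\(d : Nat). d) 0)))
  ~> refl (Pi (u : Vec Nat 5). Eq Nat 1 1) (\(r : (\(h : Nat). Vec Nat 5) 5). refl Nat (succ ((\(k : Nat). k) 0)))
  ~> refl (Pi (u : Vec Nat 5). Eq Nat 1 1) (\(r : Vec Nat 5). refl Nat (succ ((\(h : Nat). h) 0)))
  ~> refl (Pi (u : Vec Nat 5). Eq Nat 1 1) (\(r : Vec Nat 5). refl Nat 1)
the term's type:
  Eq (Pi (u : Vec Nat 5). Eq Nat 1 1) (\(r : Vec Nat 5). refl Nat 1) (\(h : Vec Nat 5). refl Nat 1)


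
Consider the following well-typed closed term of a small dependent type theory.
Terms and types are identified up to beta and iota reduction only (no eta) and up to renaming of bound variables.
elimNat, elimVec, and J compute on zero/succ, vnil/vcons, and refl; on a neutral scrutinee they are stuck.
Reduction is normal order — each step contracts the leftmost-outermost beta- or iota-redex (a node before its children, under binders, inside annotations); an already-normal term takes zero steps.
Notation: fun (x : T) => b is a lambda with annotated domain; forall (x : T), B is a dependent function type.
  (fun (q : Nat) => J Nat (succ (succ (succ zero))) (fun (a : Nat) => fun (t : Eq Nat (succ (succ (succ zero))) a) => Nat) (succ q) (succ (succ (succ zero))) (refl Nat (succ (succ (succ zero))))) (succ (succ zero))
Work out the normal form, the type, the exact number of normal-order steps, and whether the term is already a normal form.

reduced normal form:
  succ (succ (succ zero))
type:
  Nat
reduction steps (normal order): 2
term was already normal: no
first contracted redex: a beta-redex


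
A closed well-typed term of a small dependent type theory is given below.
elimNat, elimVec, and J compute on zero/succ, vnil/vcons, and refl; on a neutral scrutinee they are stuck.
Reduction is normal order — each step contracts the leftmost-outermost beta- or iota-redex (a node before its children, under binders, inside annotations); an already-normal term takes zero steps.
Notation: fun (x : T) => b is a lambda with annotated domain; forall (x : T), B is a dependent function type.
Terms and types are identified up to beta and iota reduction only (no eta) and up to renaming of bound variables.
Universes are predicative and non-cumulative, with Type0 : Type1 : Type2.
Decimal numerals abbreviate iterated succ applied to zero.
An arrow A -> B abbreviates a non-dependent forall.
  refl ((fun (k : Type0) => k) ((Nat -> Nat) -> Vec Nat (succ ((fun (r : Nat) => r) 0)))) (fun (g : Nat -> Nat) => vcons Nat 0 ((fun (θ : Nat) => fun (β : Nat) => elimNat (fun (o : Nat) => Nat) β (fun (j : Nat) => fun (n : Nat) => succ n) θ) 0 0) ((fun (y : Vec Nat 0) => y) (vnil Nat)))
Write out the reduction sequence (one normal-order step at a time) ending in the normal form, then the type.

normal-order reduction sequence:
  refl ((fun (k : Type0) => k) ((Nat -> Nat) -> Vec Nat (succ ((fun (r : Nat) => r) 0)))) (fun (g : Nat -> Nat) => vcons Nat 0 ((fun (θ : Nat) => fun (β : Nat) => elimNat (fun (o : Nat) => Nat) β (fun (j : Nat) => fun (n : Nat) => succ n) θ) 0 0) ((fun (y : Vec Nat 0) => y) (vnil Nat)))
  ~> refl ((Nat -> Nat) -> Vec Nat (succ ((fun (k : Nat) => k) 0))) (fun (r : Nat -> Nat) => vcons Nat 0 ((fun (g : Nat) => fun (θ : Nat) => elimNat (fun (β : Nat) => Nat) θ (fun (o : Nat) => fun (j : Nat) => succ j) g) 0 0) ((fun (n : Vec Nat 0) => n) (vnil Nat)))
  ~> refl ((Nat -> Nat) -> Vec Nat 1) (fun (k : Nat -> Nat) => vcons Nat 0 ((fun (r : Nat) => fun (g : Nat) => elimNat (fun (θ : Nat) => Nat) g (fun (β : Nat) => fun (o : Nat) => succ o) r) 0 0) ((fun (j : Vec Nat 0) => j) (vnil Nat)))
  ~> refl ((Nat -> Nat) -> Vec Nat 1) (fun (k : Nat -> Nat) => vcons Nat 0 ((fun (r : Nat) => elimNat (fun (g : Nat) => Nat) r (fun (θ : Nat) => fun (β : Nat) => succ β) 0) 0) ((fun (o : Vec Nat 0) => o) (vnil Nat)))
  ~> refl ((Nat -> Nat) -> Vec Nat 1) (fun (k : Nat -> Nat) => vcons Nat 0 (elimNat (fun (r : Nat) => Nat) 0 (fun (g : Nat) => fun (θ : Nat) => succ θ) 0) ((fun (β : Vec Nat 0) => β) (vnil Nat)))
  ~> refl ((Nat -> Nat) -> Vec Nat 1) (fun (k : Nat -> Nat) => vcons Nat 0 0 ((fun (r : Vec Nat 0) => r) (vnil Nat)))
  ~> refl ((Nat -> Nat) -> Vec Nat 1) (fun (k : Nat -> Nat) => vcons Nat 0 0 (vnil Nat))
the term's type:
  Eq ((Nat -> Nat) -> Vec Nat 1) (fun (k : Nat -> Nat) => vcons Nat 0 0 (vnil Nat)) (fun (r : Nat -> Nat) => vcons Nat 0 0 (vnil Nat))


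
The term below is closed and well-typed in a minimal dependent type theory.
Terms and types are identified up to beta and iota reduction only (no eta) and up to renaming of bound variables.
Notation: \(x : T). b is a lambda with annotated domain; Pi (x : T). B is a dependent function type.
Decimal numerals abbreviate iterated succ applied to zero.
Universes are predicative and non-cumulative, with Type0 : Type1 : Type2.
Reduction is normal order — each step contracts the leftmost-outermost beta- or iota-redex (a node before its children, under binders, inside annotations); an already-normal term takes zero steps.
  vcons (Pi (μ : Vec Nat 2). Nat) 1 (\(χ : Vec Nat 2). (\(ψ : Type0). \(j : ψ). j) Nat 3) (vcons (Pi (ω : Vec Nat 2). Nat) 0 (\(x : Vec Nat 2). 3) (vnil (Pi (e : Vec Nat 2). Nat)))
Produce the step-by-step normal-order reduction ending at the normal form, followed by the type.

reduction (normal order):
  vcons (Pi (μ : Vec Nat 2). Nat) 1 (\(χ : Vec Nat 2). (\(ψ : Type0). \(j : ψ). j) Nat 3) (vcons (Pi (ω : Vec Nat 2). Nat) 0 (\(x : Vec Nat 2). 3) (vnil (Pi (e : Vec Nat 2). Nat)))
  ~> vcons (Pi (μ : Vec Nat 2). Nat) 1 (\(χ : Vec Nat 2). (\(ψ : Nat). ψ) 3) (vcons (Pi (j : Vec Nat 2). Nat) 0 (\(ω : Vec Nat 2). 3) (vnil (Pi (x : Vec Nat 2). Nat)))
  ~> vcons (Pi (μ : Vec Nat 2). Nat) 1 (\(χ : Vec Nat 2). 3) (vcons (Pi (ψ : Vec Nat 2). Nat) 0 (\(j : Vec Nat 2). 3) (vnil (Pi (ω : Vec Nat 2). Nat)))
the term's type:
  Vec (Pi (μ : Vec Nat 2). Nat) 2


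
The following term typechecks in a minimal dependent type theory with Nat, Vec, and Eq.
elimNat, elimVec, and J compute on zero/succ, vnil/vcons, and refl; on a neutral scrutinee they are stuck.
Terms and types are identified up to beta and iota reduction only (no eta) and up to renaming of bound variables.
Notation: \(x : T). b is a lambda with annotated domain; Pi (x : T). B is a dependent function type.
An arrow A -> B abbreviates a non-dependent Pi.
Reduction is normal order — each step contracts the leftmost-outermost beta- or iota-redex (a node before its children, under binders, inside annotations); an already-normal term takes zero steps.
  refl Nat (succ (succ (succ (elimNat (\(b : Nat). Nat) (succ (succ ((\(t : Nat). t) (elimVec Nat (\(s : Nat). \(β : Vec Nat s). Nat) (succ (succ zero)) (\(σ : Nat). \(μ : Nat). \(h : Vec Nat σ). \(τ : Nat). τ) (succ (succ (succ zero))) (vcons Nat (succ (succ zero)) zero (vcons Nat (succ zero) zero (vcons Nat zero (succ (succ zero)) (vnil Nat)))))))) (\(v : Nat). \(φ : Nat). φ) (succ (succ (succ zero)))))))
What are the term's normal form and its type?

reduced normal form:
  refl Nat (succ (succ (succ (succ (succ (succ (succ zero)))))))
inferred type:
  Eq Nat (succ (succ (succ (succ (succ (succ (succ zero))))))) (succ (succ (succ (succ (succ (succ (succ zero)))))))


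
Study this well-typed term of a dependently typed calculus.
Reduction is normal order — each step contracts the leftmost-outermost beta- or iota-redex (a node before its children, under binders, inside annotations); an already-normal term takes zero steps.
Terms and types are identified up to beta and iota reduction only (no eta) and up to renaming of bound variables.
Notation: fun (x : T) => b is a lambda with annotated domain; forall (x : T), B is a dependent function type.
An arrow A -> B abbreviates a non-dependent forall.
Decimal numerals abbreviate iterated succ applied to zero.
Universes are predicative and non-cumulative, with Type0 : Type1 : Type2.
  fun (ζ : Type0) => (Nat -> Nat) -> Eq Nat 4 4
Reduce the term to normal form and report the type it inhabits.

reduced normal form:
  fun (ζ : Type0) => (Nat -> Nat) -> Eq Nat 4 4
inferred type:
  Type0 -> Type0


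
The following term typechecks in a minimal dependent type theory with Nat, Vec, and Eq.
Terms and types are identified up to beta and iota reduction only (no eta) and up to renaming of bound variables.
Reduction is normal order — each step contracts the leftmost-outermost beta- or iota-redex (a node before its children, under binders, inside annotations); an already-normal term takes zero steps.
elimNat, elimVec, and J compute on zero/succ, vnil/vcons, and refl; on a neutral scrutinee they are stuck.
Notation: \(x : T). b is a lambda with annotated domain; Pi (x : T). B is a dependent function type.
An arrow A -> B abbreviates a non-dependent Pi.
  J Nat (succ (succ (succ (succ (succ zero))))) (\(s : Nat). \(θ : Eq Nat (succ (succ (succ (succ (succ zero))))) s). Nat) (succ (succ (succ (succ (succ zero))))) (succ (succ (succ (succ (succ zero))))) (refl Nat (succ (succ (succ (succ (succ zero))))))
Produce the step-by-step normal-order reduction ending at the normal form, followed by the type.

normal-order reduction:
  J Nat (succ (succ (succ (succ (succ zero))))) (\(s : Nat). \(θ : Eq Nat (succ (succ (succ (succ (succ zero))))) s). Nat) (succ (succ (succ (succ (succ zero))))) (succ (succ (succ (succ (succ zero))))) (refl Nat (succ (succ (succ (succ (succ zero))))))
  ~> succ (succ (succ (succ (succ zero))))
type:
  Nat


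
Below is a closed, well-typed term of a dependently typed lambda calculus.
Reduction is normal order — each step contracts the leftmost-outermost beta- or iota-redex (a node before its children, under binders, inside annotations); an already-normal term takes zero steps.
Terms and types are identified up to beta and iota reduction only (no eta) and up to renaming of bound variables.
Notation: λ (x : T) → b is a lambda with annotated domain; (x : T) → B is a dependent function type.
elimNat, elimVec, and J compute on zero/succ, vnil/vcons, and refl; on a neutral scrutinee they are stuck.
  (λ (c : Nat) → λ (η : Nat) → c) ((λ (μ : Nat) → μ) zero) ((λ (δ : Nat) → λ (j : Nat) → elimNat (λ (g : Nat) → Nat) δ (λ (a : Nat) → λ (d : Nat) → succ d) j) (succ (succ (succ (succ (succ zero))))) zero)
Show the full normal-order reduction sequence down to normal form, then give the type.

reduction (normal order):
  (λ (c : Nat) → λ (η : Nat) → c) ((λ (μ : Nat) → μ) zero) ((λ (δ : Nat) → λ (j : Nat) → elimNat (λ (g : Nat) → Nat) δ (λ (a : Nat) → λ (d : Nat) → succ d) j) (succ (succ (succ (succ (succ zero))))) zero)
  ~> (λ (c : Nat) → (λ (η : Nat) → η) zero) ((λ (μ : Nat) → λ (δ : Nat) → elimNat (λ (j : Nat) → Nat) μ (λ (g : Nat) → λ (a : Nat) → succ a) δ) (succ (succ (succ (succ (succ zero))))) zero)
  ~> (λ (c : Nat) → c) zero
  ~> zero
type:
  Nat


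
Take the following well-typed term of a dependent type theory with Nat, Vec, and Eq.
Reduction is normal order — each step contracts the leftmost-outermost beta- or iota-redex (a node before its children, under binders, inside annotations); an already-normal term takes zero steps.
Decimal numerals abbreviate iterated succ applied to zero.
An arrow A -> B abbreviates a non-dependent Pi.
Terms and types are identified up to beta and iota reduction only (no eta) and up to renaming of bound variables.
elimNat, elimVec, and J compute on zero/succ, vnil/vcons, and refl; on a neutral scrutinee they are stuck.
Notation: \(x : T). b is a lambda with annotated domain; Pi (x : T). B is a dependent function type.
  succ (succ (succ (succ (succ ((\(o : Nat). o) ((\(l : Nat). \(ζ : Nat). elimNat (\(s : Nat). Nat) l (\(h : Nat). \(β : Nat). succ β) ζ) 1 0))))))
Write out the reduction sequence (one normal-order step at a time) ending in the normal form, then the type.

reduction (normal order):
  succ (succ (succ (succ (succ ((\(o : Nat). o) ((\(l : Nat). \(ζ : Nat). elimNat (\(s : Nat). Nat) l (\(h : Nat). \(β : Nat). succ β) ζ) 1 0))))))
  ~> succ (succ (succ (succ (succ ((\(o : Nat). \(l : Nat). elimNat (\(ζ : Nat). Nat) o (\(s : Nat). \(h : Nat). succ h) l) 1 0)))))
  ~> succ (succ (succ (succ (succ ((\(o : Nat). elimNat (\(l : Nat). Nat) 1 (\(ζ : Nat). \(s : Nat). succ s) o) 0)))))
  ~> succ (succ (succ (succ (succ (elimNat (\(o : Nat). Nat) 1 (\(l : Nat). \(ζ : Nat). succ ζ) 0)))))
  ~> 6
type:
  Nat


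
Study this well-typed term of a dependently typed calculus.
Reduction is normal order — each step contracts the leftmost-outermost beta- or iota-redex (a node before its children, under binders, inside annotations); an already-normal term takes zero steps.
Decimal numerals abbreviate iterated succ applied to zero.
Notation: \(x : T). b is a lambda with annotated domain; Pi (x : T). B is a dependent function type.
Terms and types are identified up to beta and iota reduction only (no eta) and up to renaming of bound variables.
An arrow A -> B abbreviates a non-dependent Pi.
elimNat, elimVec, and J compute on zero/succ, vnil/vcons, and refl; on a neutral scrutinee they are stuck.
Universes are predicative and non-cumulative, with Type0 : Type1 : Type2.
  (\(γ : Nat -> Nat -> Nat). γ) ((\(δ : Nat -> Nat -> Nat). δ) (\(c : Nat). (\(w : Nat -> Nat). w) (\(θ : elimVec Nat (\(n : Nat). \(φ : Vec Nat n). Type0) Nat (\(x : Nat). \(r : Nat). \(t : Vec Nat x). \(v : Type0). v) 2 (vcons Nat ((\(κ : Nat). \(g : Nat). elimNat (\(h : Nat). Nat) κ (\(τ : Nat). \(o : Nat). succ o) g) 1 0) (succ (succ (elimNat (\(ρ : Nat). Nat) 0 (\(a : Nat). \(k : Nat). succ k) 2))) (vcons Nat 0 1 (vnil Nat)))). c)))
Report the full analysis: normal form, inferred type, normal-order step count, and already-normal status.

reduced normal form:
  \(γ : Nat). \(δ : Nat). γ
inferred type:
  Nat -> Nat -> Nat
normal-order step count: 14
started in normal form: no
first contracted redex: a beta-redex


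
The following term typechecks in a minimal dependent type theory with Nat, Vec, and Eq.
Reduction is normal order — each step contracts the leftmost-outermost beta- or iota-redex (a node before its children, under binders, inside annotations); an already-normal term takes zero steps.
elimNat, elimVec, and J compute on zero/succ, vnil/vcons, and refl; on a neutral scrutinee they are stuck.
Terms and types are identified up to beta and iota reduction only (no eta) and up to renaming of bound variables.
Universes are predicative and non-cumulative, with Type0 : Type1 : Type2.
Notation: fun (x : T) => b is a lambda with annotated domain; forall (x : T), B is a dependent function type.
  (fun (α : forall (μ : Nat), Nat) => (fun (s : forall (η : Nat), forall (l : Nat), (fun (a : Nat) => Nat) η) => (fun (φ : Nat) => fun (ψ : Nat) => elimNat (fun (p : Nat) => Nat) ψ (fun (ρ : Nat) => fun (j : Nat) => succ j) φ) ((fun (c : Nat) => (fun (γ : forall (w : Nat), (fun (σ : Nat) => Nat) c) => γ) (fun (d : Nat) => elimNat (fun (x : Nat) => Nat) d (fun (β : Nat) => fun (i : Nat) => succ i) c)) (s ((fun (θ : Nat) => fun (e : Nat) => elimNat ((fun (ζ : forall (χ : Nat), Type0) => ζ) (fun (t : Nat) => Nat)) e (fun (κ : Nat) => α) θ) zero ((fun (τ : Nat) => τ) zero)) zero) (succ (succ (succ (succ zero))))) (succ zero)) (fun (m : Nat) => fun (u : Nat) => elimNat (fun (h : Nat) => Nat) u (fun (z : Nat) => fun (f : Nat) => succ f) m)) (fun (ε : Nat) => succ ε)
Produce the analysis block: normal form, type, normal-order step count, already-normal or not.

resulting normal form:
  succ (succ (succ (succ (succ zero))))
inferred type:
  Nat
steps to reach normal form (normal order): 28
started in normal form: no
first contracted redex: a beta-redex


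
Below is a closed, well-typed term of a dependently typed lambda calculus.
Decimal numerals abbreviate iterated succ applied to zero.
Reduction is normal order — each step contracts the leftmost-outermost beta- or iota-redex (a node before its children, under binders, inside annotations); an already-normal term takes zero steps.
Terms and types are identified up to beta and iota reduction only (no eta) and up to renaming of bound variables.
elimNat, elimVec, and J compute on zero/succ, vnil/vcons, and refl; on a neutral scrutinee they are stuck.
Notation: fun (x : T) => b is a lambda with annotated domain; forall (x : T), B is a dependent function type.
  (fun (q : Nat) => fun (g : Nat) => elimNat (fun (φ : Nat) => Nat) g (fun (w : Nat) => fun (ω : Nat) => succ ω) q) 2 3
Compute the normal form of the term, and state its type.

resulting normal form:
  5
type:
  Nat
observation: the leftmost-outermost redex is a beta-redex, and normalization takes 9 steps.


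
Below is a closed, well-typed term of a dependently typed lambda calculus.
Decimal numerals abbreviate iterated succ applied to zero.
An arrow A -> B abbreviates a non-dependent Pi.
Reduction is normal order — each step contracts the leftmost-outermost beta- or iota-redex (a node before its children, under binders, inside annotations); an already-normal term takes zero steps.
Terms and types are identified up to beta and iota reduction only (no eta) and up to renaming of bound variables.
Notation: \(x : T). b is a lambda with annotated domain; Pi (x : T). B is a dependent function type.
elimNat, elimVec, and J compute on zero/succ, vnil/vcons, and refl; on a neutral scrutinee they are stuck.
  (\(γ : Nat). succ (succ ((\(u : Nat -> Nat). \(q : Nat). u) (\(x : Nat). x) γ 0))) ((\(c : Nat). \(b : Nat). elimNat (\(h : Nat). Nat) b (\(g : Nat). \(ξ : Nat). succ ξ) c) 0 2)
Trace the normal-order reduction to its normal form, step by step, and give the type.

normal-order reduction:
  (\(γ : Nat). succ (succ ((\(u : Nat -> Nat). \(q : Nat). u) (\(x : Nat). x) γ 0))) ((\(c : Nat). \(b : Nat). elimNat (\(h : Nat). Nat) b (\(g : Nat). \(ξ : Nat). succ ξ) c) 0 2)
  ~> succ (succ ((\(γ : Nat -> Nat). \(u : Nat). γ) (\(q : Nat). q) ((\(x : Nat). \(c : Nat). elimNat (\(b : Nat). Nat) c (\(h : Nat). \(g : Nat). succ g) x) 0 2) 0))
  ~> succ (succ ((\(γ : Nat). \(u : Nat). u) ((\(q : Nat). \(x : Nat). elimNat (\(c : Nat). Nat) x (\(b : Nat). \(h : Nat). succ h) q) 0 2) 0))
  ~> succ (succ ((\(γ : Nat). γ) 0))
  ~> 2
type:
  Nat


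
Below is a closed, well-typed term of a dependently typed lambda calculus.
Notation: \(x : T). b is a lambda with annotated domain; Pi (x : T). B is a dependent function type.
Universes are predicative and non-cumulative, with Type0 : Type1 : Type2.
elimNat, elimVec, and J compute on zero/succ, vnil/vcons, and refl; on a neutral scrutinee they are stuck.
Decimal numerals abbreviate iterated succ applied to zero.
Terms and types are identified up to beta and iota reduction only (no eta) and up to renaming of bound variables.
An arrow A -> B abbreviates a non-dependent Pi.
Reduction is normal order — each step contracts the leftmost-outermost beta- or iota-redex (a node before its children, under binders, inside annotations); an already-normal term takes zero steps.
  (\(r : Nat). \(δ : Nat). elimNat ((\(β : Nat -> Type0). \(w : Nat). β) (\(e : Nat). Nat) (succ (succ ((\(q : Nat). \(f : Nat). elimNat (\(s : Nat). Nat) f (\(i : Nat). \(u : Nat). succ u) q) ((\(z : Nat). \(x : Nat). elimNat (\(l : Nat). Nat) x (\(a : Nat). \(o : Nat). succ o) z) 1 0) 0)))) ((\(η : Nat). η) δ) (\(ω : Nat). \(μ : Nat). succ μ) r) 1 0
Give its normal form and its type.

normal form:
  1
inferred type:
  Nat
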